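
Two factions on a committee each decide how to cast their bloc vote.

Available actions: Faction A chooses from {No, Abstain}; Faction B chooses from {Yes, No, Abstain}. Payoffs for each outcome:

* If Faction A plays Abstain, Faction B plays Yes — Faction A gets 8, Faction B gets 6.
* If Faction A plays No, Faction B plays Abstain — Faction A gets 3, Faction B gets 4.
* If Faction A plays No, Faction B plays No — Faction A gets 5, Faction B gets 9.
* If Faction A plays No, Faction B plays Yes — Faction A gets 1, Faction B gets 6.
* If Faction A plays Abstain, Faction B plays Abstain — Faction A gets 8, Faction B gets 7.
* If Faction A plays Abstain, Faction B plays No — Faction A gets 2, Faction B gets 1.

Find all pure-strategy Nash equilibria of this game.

The pure Nash equilibria are (No, No) and (Abstain, Abstain).

Check each profile: it is a Nash equilibrium iff no player can strictly gain by switching unilaterally.
(No, Yes): Faction A can switch to Abstain (1 → 8). Not NE.
(No, No): Faction A gets 5, best alternative 2; Faction B gets 9, best alternative 6. No profitable deviation — NE.
(No, Abstain): Faction A can switch to Abstain (3 → 8). Not NE.
(Abstain, Yes): Faction B can switch to Abstain (6 → 7). Not NE.
(Abstain, No): Faction A can switch to No (2 → 5). Not NE.
(Abstain, Abstain): Faction A gets 8, best alternative 3; Faction B gets 7, best alternative 6. No profitable deviation — NE.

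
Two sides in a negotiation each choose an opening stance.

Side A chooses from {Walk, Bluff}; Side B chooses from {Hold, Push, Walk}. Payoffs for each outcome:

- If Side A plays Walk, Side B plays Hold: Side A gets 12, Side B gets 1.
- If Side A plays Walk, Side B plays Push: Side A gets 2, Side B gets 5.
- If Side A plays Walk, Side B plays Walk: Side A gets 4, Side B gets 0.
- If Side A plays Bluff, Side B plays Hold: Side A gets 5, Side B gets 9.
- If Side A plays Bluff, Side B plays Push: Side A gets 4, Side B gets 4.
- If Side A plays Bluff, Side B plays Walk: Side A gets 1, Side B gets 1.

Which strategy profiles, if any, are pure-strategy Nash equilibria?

This game has no pure Nash equilibrium.

Side A against Hold: payoffs 12, 5 → best response Walk.
Side A against Push: payoffs 2, 4 → best response Bluff.
Side A against Walk: payoffs 4, 1 → best response Walk.
Side B against Walk: payoffs 1, 5, 0 → best response Push.
Side B against Bluff: payoffs 9, 4, 1 → best response Hold.
No profile is a mutual best response for all players.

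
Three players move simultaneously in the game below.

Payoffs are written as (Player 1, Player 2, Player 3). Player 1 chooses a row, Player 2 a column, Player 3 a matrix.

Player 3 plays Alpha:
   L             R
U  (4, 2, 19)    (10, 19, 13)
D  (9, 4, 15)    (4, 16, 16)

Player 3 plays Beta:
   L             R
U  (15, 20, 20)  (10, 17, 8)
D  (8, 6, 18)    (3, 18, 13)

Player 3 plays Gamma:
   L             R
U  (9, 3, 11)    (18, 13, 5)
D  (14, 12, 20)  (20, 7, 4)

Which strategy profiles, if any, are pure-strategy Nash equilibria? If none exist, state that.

The pure Nash equilibria are (U, L, Beta); (U, R, Alpha); (D, L, Gamma).

For each strategy profile, look for a profitable unilateral deviation.
(U, L, Alpha): Player 1 can switch to D (4 → 9). Not NE.
(U, L, Beta): Player 1 gets 15, best alternative 8; Player 2 gets 20, best alternative 17; Player 3 gets 20, best alternative 19. No profitable deviation — NE.
(U, L, Gamma): Player 1 can switch to D (9 → 14). Not NE.
(U, R, Alpha): Player 1 gets 10, best alternative 4; Player 2 gets 19, best alternative 2; Player 3 gets 13, best alternative 8. No profitable deviation — NE.
(U, R, Beta): Player 2 can switch to L (17 → 20). Not NE.
(U, R, Gamma): Player 1 can switch to D (18 → 20). Not NE.
(D, L, Alpha): Player 2 can switch to R (4 → 16). Not NE.
(D, L, Beta): Player 1 can switch to U (8 → 15). Not NE.
(D, L, Gamma): Player 1 gets 14, best alternative 9; Player 2 gets 12, best alternative 7; Player 3 gets 20, best alternative 18. No profitable deviation — NE.
(D, R, Alpha): Player 1 can switch to U (4 → 10). Not NE.
(D, R, Beta): Player 1 can switch to U (3 → 10). Not NE.
(The remaining 1 profile has a profitable deviation by the same check.)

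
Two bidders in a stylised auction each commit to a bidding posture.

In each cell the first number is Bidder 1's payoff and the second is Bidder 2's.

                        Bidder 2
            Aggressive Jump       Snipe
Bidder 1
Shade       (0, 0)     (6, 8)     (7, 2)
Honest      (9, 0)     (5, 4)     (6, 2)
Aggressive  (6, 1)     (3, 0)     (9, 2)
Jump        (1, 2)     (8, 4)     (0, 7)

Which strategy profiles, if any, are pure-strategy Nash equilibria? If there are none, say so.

Pure NE: (Aggressive, Snipe)

(Shade, Aggressive): Bidder 1 can switch to Honest (0 → 9). Not NE.
(Shade, Jump): Bidder 1 can switch to Jump (6 → 8). Not NE.
(Shade, Snipe): Bidder 1 can switch to Aggressive (7 → 9). Not NE.
(Honest, Aggressive): Bidder 2 can switch to Jump (0 → 4). Not NE.
(Honest, Jump): Bidder 1 can switch to Shade (5 → 6). Not NE.
(Honest, Snipe): Bidder 1 can switch to Shade (6 → 7). Not NE.
(Aggressive, Snipe): Bidder 1 gets 9, best alternative 7; Bidder 2 gets 2, best alternative 1. No profitable deviation — NE.
(The remaining 5 profiles each have a profitable deviation by the same check.)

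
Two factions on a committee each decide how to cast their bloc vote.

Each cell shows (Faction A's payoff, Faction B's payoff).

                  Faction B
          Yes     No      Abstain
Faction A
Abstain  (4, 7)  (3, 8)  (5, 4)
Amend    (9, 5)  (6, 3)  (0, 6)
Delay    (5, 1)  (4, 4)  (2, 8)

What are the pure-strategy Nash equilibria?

There is no pure-strategy Nash equilibrium.

Faction A against Yes: payoffs 4, 9, 5 → best response Amend.
Faction A against No: payoffs 3, 6, 4 → best response Amend.
Faction A against Abstain: payoffs 5, 0, 2 → best response Abstain.
Faction B against Abstain: payoffs 7, 8, 4 → best response No.
Faction B against Amend: payoffs 5, 3, 6 → best response Abstain.
Faction B against Delay: payoffs 1, 4, 8 → best response Abstain.
No profile is a mutual best response for all players.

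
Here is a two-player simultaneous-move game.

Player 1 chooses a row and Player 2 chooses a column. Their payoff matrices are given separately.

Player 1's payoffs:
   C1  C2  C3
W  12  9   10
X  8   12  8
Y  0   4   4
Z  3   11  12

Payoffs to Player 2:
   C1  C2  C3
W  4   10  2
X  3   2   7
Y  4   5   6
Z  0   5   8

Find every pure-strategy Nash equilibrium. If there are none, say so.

Check each profile: it is a Nash equilibrium iff no player can strictly gain by switching unilaterally.
(W, C1): Player 2 can switch to C2 (4 → 10). Not NE.
(W, C2): Player 1 can switch to X (9 → 12). Not NE.
(W, C3): Player 1 can switch to Z (10 → 12). Not NE.
(X, C1): Player 1 can switch to W (8 → 12). Not NE.
(X, C2): Player 2 can switch to C1 (2 → 3). Not NE.
(X, C3): Player 1 can switch to W (8 → 10). Not NE.
(Y, C1): Player 1 can switch to W (0 → 12). Not NE.
(Y, C2): Player 1 can switch to W (4 → 9). Not NE.
(Z, C3): Player 1 gets 12, best alternative 10; Player 2 gets 8, best alternative 5. No profitable deviation — NE.
(The remaining 3 profiles each have a profitable deviation by the same check.)

(Z, C3)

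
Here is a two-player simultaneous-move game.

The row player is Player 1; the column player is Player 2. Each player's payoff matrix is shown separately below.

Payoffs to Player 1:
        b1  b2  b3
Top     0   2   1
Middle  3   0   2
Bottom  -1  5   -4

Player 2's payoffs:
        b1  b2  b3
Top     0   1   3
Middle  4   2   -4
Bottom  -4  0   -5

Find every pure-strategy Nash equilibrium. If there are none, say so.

For each strategy profile, look for a profitable unilateral deviation.
(Top, b1): Player 1 can switch to Middle (0 → 3). Not NE.
(Top, b2): Player 1 can switch to Bottom (2 → 5). Not NE.
(Top, b3): Player 1 can switch to Middle (1 → 2). Not NE.
(Middle, b1): Player 1 gets 3, best alternative 0; Player 2 gets 4, best alternative 2. No profitable deviation — NE.
(Middle, b2): Player 1 can switch to Top (0 → 2). Not NE.
(Middle, b3): Player 2 can switch to b1 (-4 → 4). Not NE.
(Bottom, b1): Player 1 can switch to Top (-1 → 0). Not NE.
(Bottom, b2): Player 1 gets 5, best alternative 2; Player 2 gets 0, best alternative -4. No profitable deviation — NE.
(Bottom, b3): Player 1 can switch to Top (-4 → 1). Not NE.

Pure-strategy Nash equilibria: (Middle, b1), (Bottom, b2)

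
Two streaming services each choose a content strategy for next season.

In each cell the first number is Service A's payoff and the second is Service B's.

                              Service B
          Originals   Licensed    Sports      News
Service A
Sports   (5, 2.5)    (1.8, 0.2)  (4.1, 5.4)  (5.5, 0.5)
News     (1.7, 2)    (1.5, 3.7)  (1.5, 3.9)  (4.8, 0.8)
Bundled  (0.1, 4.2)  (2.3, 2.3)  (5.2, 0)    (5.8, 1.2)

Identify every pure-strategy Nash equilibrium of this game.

This game has no pure Nash equilibrium.

Mark each player's best response to every combination of opponents' strategies; a profile where every player is best-responding is a pure Nash equilibrium.
Service A against Originals: payoffs 5, 1.7, 0.1 → best response Sports.
Service A against Licensed: payoffs 1.8, 1.5, 2.3 → best response Bundled.
Service A against Sports: payoffs 4.1, 1.5, 5.2 → best response Bundled.
Service A against News: payoffs 5.5, 4.8, 5.8 → best response Bundled.
Service B against Sports: payoffs 2.5, 0.2, 5.4, 0.5 → best response Sports.
Service B against News: payoffs 2, 3.7, 3.9, 0.8 → best response Sports.
Service B against Bundled: payoffs 4.2, 2.3, 0, 1.2 → best response Originals.
No profile is a mutual best response for all players.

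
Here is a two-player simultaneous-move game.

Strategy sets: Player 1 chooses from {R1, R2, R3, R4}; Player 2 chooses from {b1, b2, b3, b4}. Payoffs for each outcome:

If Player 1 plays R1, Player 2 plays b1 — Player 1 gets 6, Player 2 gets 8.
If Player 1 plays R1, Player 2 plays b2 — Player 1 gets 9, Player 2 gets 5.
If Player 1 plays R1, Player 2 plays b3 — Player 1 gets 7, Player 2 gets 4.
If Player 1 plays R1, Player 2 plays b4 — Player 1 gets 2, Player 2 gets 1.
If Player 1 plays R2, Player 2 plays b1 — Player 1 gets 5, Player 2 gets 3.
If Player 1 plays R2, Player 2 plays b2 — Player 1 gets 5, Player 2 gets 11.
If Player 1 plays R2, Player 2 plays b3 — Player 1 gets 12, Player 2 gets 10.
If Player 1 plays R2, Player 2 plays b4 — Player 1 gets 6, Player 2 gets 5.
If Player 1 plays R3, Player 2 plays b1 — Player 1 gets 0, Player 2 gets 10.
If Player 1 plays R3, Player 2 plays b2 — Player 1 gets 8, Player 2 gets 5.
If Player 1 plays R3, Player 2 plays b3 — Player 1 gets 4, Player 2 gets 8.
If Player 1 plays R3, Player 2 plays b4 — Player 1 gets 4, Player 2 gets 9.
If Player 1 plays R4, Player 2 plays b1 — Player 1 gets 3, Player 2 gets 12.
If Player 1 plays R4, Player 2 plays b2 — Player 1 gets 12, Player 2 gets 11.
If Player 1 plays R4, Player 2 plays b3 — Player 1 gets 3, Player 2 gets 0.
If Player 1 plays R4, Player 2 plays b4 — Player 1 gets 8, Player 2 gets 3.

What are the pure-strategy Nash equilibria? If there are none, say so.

(R1, b1)

For each player, find the best response to each opponent profile; mutual best responses are the pure NE.
Player 1 against b1: payoffs 6, 5, 0, 3 → best response R1.
Player 1 against b2: payoffs 9, 5, 8, 12 → best response R4.
Player 1 against b3: payoffs 7, 12, 4, 3 → best response R2.
Player 1 against b4: payoffs 2, 6, 4, 8 → best response R4.
Player 2 against R1: payoffs 8, 5, 4, 1 → best response b1.
Player 2 against R2: payoffs 3, 11, 10, 5 → best response b2.
Player 2 against R3: payoffs 10, 5, 8, 9 → best response b1.
Player 2 against R4: payoffs 12, 11, 0, 3 → best response b1.
Mutual best responses: (R1, b1).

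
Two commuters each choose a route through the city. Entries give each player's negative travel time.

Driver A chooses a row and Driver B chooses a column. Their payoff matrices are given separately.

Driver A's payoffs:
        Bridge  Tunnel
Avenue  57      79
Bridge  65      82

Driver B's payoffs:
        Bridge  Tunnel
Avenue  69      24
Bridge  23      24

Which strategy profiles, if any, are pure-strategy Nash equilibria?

(Bridge, Tunnel)

Check each profile: it is a Nash equilibrium iff no player can strictly gain by switching unilaterally.
(Avenue, Bridge): Driver A can switch to Bridge (57 → 65). Not NE.
(Avenue, Tunnel): Driver A can switch to Bridge (79 → 82). Not NE.
(Bridge, Bridge): Driver B can switch to Tunnel (23 → 24). Not NE.
(Bridge, Tunnel): Driver A gets 82, best alternative 79; Driver B gets 24, best alternative 23. No profitable deviation — NE.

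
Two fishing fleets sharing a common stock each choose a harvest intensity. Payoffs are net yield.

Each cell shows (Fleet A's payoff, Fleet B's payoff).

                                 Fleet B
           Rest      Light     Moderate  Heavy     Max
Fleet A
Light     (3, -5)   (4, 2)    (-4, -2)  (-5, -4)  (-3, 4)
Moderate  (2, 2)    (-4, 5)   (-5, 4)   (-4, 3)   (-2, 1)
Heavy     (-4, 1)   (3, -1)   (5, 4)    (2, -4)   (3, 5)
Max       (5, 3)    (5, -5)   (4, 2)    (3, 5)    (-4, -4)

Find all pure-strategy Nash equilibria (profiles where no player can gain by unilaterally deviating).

(Heavy, Max) and (Max, Heavy)

(Light, Rest): Fleet A can switch to Max (3 → 5). Not NE.
(Light, Light): Fleet A can switch to Max (4 → 5). Not NE.
(Light, Moderate): Fleet A can switch to Heavy (-4 → 5). Not NE.
(Light, Heavy): Fleet A can switch to Moderate (-5 → -4). Not NE.
(Light, Max): Fleet A can switch to Moderate (-3 → -2). Not NE.
(Moderate, Rest): Fleet A can switch to Light (2 → 3). Not NE.
(Moderate, Light): Fleet A can switch to Light (-4 → 4). Not NE.
(Moderate, Moderate): Fleet A can switch to Light (-5 → -4). Not NE.
(Heavy, Max): Fleet A gets 3, best alternative -2; Fleet B gets 5, best alternative 4. No profitable deviation — NE.
(Max, Heavy): Fleet A gets 3, best alternative 2; Fleet B gets 5, best alternative 3. No profitable deviation — NE.
(The remaining 10 profiles each have a profitable deviation by the same check.)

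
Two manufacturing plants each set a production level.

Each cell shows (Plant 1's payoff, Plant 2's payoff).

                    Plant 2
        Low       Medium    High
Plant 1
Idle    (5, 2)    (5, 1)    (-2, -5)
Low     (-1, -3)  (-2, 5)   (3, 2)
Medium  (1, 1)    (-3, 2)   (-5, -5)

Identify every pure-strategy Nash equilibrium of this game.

(Idle, Low)

For each strategy profile, look for a profitable unilateral deviation.
(Idle, Low): Plant 1 gets 5, best alternative 1; Plant 2 gets 2, best alternative 1. No profitable deviation — NE.
(Idle, Medium): Plant 2 can switch to Low (1 → 2). Not NE.
(Idle, High): Plant 1 can switch to Low (-2 → 3). Not NE.
(Low, Low): Plant 1 can switch to Idle (-1 → 5). Not NE.
(Low, Medium): Plant 1 can switch to Idle (-2 → 5). Not NE.
(Low, High): Plant 2 can switch to Medium (2 → 5). Not NE.
(Medium, Low): Plant 1 can switch to Idle (1 → 5). Not NE.
(Medium, Medium): Plant 1 can switch to Idle (-3 → 5). Not NE.
(Medium, High): Plant 1 can switch to Idle (-5 → -2). Not NE.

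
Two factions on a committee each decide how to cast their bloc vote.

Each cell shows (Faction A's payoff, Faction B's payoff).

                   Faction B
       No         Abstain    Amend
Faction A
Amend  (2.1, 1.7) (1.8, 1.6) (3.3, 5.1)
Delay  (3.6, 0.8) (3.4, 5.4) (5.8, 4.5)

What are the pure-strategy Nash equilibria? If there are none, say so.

(Amend, No): Faction A can switch to Delay (2.1 → 3.6). Not NE.
(Amend, Abstain): Faction A can switch to Delay (1.8 → 3.4). Not NE.
(Amend, Amend): Faction A can switch to Delay (3.3 → 5.8). Not NE.
(Delay, No): Faction B can switch to Abstain (0.8 → 5.4). Not NE.
(Delay, Abstain): Faction A gets 3.4, best alternative 1.8; Faction B gets 5.4, best alternative 4.5. No profitable deviation — NE.
(Delay, Amend): Faction B can switch to Abstain (4.5 → 5.4). Not NE.

(Delay, Abstain)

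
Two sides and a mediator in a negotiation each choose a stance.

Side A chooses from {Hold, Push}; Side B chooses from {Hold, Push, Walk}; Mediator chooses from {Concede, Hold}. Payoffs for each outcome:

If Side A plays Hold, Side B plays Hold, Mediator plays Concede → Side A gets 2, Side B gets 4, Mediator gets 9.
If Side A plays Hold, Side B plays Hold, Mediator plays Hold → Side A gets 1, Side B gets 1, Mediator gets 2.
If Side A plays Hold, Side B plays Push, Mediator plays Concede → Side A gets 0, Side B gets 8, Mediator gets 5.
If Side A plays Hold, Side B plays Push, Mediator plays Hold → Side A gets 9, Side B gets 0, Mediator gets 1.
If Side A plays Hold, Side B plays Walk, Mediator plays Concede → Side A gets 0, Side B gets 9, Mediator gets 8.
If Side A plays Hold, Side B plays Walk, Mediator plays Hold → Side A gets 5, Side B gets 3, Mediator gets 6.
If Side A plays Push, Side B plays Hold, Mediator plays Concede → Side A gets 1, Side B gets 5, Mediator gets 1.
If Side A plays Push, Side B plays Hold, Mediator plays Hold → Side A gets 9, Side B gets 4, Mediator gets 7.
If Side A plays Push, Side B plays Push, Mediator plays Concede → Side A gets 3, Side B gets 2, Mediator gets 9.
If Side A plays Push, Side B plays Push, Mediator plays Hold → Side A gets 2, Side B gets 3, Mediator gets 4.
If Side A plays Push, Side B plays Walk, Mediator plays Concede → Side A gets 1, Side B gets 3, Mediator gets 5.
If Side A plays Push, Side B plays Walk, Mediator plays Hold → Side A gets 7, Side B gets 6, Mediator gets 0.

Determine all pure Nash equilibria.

none

(Hold, Hold, Concede): Side B can switch to Push (4 → 8). Not NE.
(Hold, Hold, Hold): Side A can switch to Push (1 → 9). Not NE.
(Hold, Push, Concede): Side A can switch to Push (0 → 3). Not NE.
(Hold, Push, Hold): Side B can switch to Hold (0 → 1). Not NE.
(Hold, Walk, Concede): Side A can switch to Push (0 → 1). Not NE.
(Hold, Walk, Hold): Side A can switch to Push (5 → 7). Not NE.
(Push, Hold, Concede): Side A can switch to Hold (1 → 2). Not NE.
(Push, Hold, Hold): Side B can switch to Walk (4 → 6). Not NE.
(Push, Push, Concede): Side B can switch to Hold (2 → 5). Not NE.
(Push, Push, Hold): Side A can switch to Hold (2 → 9). Not NE.
(Push, Walk, Concede): Side B can switch to Hold (3 → 5). Not NE.
(Push, Walk, Hold): Mediator can switch to Concede (0 → 5). Not NE.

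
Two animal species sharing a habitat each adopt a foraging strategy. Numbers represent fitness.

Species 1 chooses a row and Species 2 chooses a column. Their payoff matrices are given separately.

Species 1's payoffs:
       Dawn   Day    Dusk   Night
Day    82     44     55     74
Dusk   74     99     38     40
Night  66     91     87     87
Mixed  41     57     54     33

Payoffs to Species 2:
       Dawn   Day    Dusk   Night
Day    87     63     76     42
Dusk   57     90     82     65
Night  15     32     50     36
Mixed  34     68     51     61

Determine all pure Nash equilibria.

Pure-strategy Nash equilibria: (Day, Dawn); (Dusk, Day); (Night, Dusk)

(Day, Dawn): Species 1 gets 82, best alternative 74; Species 2 gets 87, best alternative 76. No profitable deviation — NE.
(Day, Day): Species 1 can switch to Dusk (44 → 99). Not NE.
(Day, Dusk): Species 1 can switch to Night (55 → 87). Not NE.
(Day, Night): Species 1 can switch to Night (74 → 87). Not NE.
(Dusk, Dawn): Species 1 can switch to Day (74 → 82). Not NE.
(Dusk, Day): Species 1 gets 99, best alternative 91; Species 2 gets 90, best alternative 82. No profitable deviation — NE.
(Dusk, Dusk): Species 1 can switch to Day (38 → 55). Not NE.
(Dusk, Night): Species 1 can switch to Day (40 → 74). Not NE.
(Night, Dawn): Species 1 can switch to Day (66 → 82). Not NE.
(Night, Day): Species 1 can switch to Dusk (91 → 99). Not NE.
(Night, Dusk): Species 1 gets 87, best alternative 55; Species 2 gets 50, best alternative 36. No profitable deviation — NE.
(The remaining 5 profiles each have a profitable deviation by the same check.)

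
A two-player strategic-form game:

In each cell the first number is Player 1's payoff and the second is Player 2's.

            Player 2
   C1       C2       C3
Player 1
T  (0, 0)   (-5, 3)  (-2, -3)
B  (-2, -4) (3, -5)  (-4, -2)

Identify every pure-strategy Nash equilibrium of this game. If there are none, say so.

(T, C1): Player 2 can switch to C2 (0 → 3). Not NE.
(T, C2): Player 1 can switch to B (-5 → 3). Not NE.
(T, C3): Player 2 can switch to C1 (-3 → 0). Not NE.
(B, C1): Player 1 can switch to T (-2 → 0). Not NE.
(B, C2): Player 2 can switch to C1 (-5 → -4). Not NE.
(B, C3): Player 1 can switch to T (-4 → -2). Not NE.

No pure-strategy Nash equilibrium.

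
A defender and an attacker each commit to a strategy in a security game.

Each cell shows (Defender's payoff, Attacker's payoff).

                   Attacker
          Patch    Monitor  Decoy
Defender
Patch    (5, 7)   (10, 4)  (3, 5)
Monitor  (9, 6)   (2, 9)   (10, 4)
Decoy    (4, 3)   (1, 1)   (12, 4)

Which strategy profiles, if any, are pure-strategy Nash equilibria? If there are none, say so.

Defender against Patch: payoffs 5, 9, 4 → best response Monitor.
Defender against Monitor: payoffs 10, 2, 1 → best response Patch.
Defender against Decoy: payoffs 3, 10, 12 → best response Decoy.
Attacker against Patch: payoffs 7, 4, 5 → best response Patch.
Attacker against Monitor: payoffs 6, 9, 4 → best response Monitor.
Attacker against Decoy: payoffs 3, 1, 4 → best response Decoy.
Mutual best responses: (Decoy, Decoy).

The unique pure-strategy Nash equilibrium is (Decoy, Decoy).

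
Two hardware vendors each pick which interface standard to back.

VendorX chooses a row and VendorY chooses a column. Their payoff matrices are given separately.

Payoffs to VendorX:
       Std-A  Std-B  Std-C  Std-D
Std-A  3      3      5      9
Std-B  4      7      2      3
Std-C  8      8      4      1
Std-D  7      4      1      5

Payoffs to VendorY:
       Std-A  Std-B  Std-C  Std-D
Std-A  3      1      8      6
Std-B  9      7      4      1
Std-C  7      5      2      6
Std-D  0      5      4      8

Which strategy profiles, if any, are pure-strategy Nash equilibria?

(Std-A, Std-C), (Std-C, Std-A)

VendorX against Std-A: payoffs 3, 4, 8, 7 → best response Std-C.
VendorX against Std-B: payoffs 3, 7, 8, 4 → best response Std-C.
VendorX against Std-C: payoffs 5, 2, 4, 1 → best response Std-A.
VendorX against Std-D: payoffs 9, 3, 1, 5 → best response Std-A.
VendorY against Std-A: payoffs 3, 1, 8, 6 → best response Std-C.
VendorY against Std-B: payoffs 9, 7, 4, 1 → best response Std-A.
VendorY against Std-C: payoffs 7, 5, 2, 6 → best response Std-A.
VendorY against Std-D: payoffs 0, 5, 4, 8 → best response Std-D.
Mutual best responses: (Std-A, Std-C); (Std-C, Std-A).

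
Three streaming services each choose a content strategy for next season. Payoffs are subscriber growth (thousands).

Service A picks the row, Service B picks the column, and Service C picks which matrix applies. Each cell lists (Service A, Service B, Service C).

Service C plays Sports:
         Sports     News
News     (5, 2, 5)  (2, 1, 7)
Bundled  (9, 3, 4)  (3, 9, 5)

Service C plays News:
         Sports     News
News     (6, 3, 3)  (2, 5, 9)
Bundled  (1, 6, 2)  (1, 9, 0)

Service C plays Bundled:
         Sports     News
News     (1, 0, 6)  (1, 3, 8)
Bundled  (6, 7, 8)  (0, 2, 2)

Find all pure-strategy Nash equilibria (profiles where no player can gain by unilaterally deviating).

(News, Sports, Sports): Service A can switch to Bundled (5 → 9). Not NE.
(News, Sports, News): Service B can switch to News (3 → 5). Not NE.
(News, Sports, Bundled): Service A can switch to Bundled (1 → 6). Not NE.
(News, News, Sports): Service A can switch to Bundled (2 → 3). Not NE.
(News, News, News): Service A gets 2, best alternative 1; Service B gets 5, best alternative 3; Service C gets 9, best alternative 8. No profitable deviation — NE.
(News, News, Bundled): Service C can switch to News (8 → 9). Not NE.
(Bundled, Sports, Sports): Service B can switch to News (3 → 9). Not NE.
(Bundled, Sports, News): Service A can switch to News (1 → 6). Not NE.
(Bundled, Sports, Bundled): Service A gets 6, best alternative 1; Service B gets 7, best alternative 2; Service C gets 8, best alternative 4. No profitable deviation — NE.
(Bundled, News, Sports): Service A gets 3, best alternative 2; Service B gets 9, best alternative 3; Service C gets 5, best alternative 2. No profitable deviation — NE.
(Bundled, News, News): Service A can switch to News (1 → 2). Not NE.
(Bundled, News, Bundled): Service A can switch to News (0 → 1). Not NE.

Pure-strategy Nash equilibria: (News, News, News), (Bundled, Sports, Bundled), (Bundled, News, Sports)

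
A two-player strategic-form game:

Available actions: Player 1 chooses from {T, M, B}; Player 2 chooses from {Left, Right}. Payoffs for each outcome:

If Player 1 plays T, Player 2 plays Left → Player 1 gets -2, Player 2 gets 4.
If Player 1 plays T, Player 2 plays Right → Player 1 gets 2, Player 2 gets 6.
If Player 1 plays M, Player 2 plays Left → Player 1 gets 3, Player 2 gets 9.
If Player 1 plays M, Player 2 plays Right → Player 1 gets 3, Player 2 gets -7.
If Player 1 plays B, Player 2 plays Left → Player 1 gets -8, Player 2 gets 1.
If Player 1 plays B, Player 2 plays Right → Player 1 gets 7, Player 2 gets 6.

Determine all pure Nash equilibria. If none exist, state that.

The pure Nash equilibria are (M, Left), (B, Right).

(T, Left): Player 1 can switch to M (-2 → 3). Not NE.
(T, Right): Player 1 can switch to M (2 → 3). Not NE.
(M, Left): Player 1 gets 3, best alternative -2; Player 2 gets 9, best alternative -7. No profitable deviation — NE.
(M, Right): Player 1 can switch to B (3 → 7). Not NE.
(B, Left): Player 1 can switch to T (-8 → -2). Not NE.
(B, Right): Player 1 gets 7, best alternative 3; Player 2 gets 6, best alternative 1. No profitable deviation — NE.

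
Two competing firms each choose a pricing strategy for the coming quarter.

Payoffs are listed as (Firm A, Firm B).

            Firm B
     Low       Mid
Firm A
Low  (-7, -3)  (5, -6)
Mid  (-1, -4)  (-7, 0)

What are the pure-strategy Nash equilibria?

Firm A against Low: payoffs -7, -1 → best response Mid.
Firm A against Mid: payoffs 5, -7 → best response Low.
Firm B against Low: payoffs -3, -6 → best response Low.
Firm B against Mid: payoffs -4, 0 → best response Mid.
No profile is a mutual best response for all players.

none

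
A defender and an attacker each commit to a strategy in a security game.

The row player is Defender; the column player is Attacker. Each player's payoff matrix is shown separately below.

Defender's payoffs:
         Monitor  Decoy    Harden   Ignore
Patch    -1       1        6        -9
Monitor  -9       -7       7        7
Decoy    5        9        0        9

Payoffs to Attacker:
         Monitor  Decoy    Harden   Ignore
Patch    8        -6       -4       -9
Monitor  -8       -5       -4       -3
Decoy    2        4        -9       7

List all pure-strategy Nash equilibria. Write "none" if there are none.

(Decoy, Ignore)

(Patch, Monitor): Defender can switch to Decoy (-1 → 5). Not NE.
(Patch, Decoy): Defender can switch to Decoy (1 → 9). Not NE.
(Patch, Harden): Defender can switch to Monitor (6 → 7). Not NE.
(Patch, Ignore): Defender can switch to Monitor (-9 → 7). Not NE.
(Monitor, Monitor): Defender can switch to Patch (-9 → -1). Not NE.
(Monitor, Decoy): Defender can switch to Patch (-7 → 1). Not NE.
(Monitor, Harden): Attacker can switch to Ignore (-4 → -3). Not NE.
(Monitor, Ignore): Defender can switch to Decoy (7 → 9). Not NE.
(Decoy, Monitor): Attacker can switch to Decoy (2 → 4). Not NE.
(Decoy, Decoy): Attacker can switch to Ignore (4 → 7). Not NE.
(Decoy, Harden): Defender can switch to Patch (0 → 6). Not NE.
(Decoy, Ignore): Defender gets 9, best alternative 7; Attacker gets 7, best alternative 4. No profitable deviation — NE.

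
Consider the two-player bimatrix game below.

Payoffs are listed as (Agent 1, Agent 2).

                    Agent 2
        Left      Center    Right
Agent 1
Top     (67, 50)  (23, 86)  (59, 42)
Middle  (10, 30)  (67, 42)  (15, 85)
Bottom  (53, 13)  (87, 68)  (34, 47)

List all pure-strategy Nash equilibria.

Pure NE: (Bottom, Center)

Agent 1 against Left: payoffs 67, 10, 53 → best response Top.
Agent 1 against Center: payoffs 23, 67, 87 → best response Bottom.
Agent 1 against Right: payoffs 59, 15, 34 → best response Top.
Agent 2 against Top: payoffs 50, 86, 42 → best response Center.
Agent 2 against Middle: payoffs 30, 42, 85 → best response Right.
Agent 2 against Bottom: payoffs 13, 68, 47 → best response Center.
Mutual best responses: (Bottom, Center).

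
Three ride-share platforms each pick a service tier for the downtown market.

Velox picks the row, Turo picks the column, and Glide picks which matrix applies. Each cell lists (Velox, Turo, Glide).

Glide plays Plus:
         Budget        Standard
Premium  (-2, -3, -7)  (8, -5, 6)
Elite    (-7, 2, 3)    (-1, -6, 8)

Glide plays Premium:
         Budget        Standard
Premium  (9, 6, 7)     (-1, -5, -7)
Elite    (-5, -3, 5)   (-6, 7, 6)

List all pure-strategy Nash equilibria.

Velox against (Budget, Plus): payoffs -2, -7 → best response Premium.
Velox against (Budget, Premium): payoffs 9, -5 → best response Premium.
Velox against (Standard, Plus): payoffs 8, -1 → best response Premium.
Velox against (Standard, Premium): payoffs -1, -6 → best response Premium.
Turo against (Premium, Plus): payoffs -3, -5 → best response Budget.
Turo against (Premium, Premium): payoffs 6, -5 → best response Budget.
Turo against (Elite, Plus): payoffs 2, -6 → best response Budget.
Turo against (Elite, Premium): payoffs -3, 7 → best response Standard.
Glide against (Premium, Budget): payoffs -7, 7 → best response Premium.
Glide against (Premium, Standard): payoffs 6, -7 → best response Plus.
Glide against (Elite, Budget): payoffs 3, 5 → best response Premium.
Glide against (Elite, Standard): payoffs 8, 6 → best response Plus.
Mutual best responses: (Premium, Budget, Premium).

The unique pure-strategy Nash equilibrium is (Premium, Budget, Premium).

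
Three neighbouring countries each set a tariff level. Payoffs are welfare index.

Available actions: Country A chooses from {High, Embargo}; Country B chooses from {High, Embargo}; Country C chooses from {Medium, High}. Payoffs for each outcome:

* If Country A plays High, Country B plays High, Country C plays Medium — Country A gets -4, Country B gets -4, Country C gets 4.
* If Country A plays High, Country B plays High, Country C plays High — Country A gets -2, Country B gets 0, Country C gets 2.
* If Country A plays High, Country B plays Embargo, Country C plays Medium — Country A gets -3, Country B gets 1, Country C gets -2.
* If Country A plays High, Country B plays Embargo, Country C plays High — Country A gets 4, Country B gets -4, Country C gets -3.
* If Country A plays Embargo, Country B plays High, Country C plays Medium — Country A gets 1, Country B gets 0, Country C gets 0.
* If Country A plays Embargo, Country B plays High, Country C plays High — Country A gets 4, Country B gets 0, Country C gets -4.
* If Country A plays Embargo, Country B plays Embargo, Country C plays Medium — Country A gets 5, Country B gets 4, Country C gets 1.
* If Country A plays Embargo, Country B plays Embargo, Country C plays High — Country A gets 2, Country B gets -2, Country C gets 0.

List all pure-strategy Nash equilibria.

The unique pure-strategy Nash equilibrium is (Embargo, Embargo, Medium).

For each player, find the best response to each opponent profile; mutual best responses are the pure NE.
Country A against (High, Medium): payoffs -4, 1 → best response Embargo.
Country A against (High, High): payoffs -2, 4 → best response Embargo.
Country A against (Embargo, Medium): payoffs -3, 5 → best response Embargo.
Country A against (Embargo, High): payoffs 4, 2 → best response High.
Country B against (High, Medium): payoffs -4, 1 → best response Embargo.
Country B against (High, High): payoffs 0, -4 → best response High.
Country B against (Embargo, Medium): payoffs 0, 4 → best response Embargo.
Country B against (Embargo, High): payoffs 0, -2 → best response High.
Country C against (High, High): payoffs 4, 2 → best response Medium.
Country C against (High, Embargo): payoffs -2, -3 → best response Medium.
Country C against (Embargo, High): payoffs 0, -4 → best response Medium.
Country C against (Embargo, Embargo): payoffs 1, 0 → best response Medium.
Mutual best responses: (Embargo, Embargo, Medium).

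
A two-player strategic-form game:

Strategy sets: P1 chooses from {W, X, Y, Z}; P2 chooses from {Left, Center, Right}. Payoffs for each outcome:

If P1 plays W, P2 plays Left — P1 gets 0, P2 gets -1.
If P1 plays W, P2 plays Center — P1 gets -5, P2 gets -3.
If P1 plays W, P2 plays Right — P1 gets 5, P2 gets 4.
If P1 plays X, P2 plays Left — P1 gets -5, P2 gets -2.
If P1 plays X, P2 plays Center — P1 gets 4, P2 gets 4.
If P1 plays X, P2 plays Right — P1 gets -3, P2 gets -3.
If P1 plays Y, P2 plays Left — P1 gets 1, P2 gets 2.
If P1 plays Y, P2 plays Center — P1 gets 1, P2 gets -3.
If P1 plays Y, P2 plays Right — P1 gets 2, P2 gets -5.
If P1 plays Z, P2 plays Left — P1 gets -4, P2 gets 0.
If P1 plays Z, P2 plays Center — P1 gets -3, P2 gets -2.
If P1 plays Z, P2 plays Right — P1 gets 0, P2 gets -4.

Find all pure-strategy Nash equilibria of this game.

P1 against Left: payoffs 0, -5, 1, -4 → best response Y.
P1 against Center: payoffs -5, 4, 1, -3 → best response X.
P1 against Right: payoffs 5, -3, 2, 0 → best response W.
P2 against W: payoffs -1, -3, 4 → best response Right.
P2 against X: payoffs -2, 4, -3 → best response Center.
P2 against Y: payoffs 2, -3, -5 → best response Left.
P2 against Z: payoffs 0, -2, -4 → best response Left.
Mutual best responses: (W, Right); (X, Center); (Y, Left).

The pure Nash equilibria are (W, Right) and (X, Center) and (Y, Left).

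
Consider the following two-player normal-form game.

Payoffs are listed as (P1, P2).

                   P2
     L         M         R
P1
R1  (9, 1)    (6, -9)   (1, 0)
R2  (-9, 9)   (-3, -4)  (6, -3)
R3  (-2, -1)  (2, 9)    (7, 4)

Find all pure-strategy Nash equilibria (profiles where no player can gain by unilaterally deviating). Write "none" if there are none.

Pure NE: (R1, L)

(R1, L): P1 gets 9, best alternative -2; P2 gets 1, best alternative 0. No profitable deviation — NE.
(R1, M): P2 can switch to L (-9 → 1). Not NE.
(R1, R): P1 can switch to R2 (1 → 6). Not NE.
(R2, L): P1 can switch to R1 (-9 → 9). Not NE.
(R2, M): P1 can switch to R1 (-3 → 6). Not NE.
(R2, R): P1 can switch to R3 (6 → 7). Not NE.
(R3, L): P1 can switch to R1 (-2 → 9). Not NE.
(The remaining 2 profiles each have a profitable deviation by the same check.)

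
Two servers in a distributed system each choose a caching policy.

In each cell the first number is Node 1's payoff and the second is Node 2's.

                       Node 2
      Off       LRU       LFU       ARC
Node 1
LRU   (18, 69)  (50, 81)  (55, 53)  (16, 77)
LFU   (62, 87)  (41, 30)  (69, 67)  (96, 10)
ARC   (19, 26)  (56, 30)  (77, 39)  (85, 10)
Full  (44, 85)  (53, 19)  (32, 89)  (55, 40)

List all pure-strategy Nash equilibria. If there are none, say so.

(LFU, Off); (ARC, LFU)

Node 1 against Off: payoffs 18, 62, 19, 44 → best response LFU.
Node 1 against LRU: payoffs 50, 41, 56, 53 → best response ARC.
Node 1 against LFU: payoffs 55, 69, 77, 32 → best response ARC.
Node 1 against ARC: payoffs 16, 96, 85, 55 → best response LFU.
Node 2 against LRU: payoffs 69, 81, 53, 77 → best response LRU.
Node 2 against LFU: payoffs 87, 30, 67, 10 → best response Off.
Node 2 against ARC: payoffs 26, 30, 39, 10 → best response LFU.
Node 2 against Full: payoffs 85, 19, 89, 40 → best response LFU.
Mutual best responses: (LFU, Off); (ARC, LFU).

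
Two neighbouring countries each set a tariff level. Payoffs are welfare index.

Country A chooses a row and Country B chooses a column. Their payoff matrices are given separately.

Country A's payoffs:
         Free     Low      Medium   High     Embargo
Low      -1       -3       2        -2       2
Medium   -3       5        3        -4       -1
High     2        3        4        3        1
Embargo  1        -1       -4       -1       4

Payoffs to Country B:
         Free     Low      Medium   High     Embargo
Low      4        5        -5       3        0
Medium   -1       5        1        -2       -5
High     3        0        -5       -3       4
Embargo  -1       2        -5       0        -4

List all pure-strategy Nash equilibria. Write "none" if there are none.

(Low, Free): Country A can switch to High (-1 → 2). Not NE.
(Low, Low): Country A can switch to Medium (-3 → 5). Not NE.
(Low, Medium): Country A can switch to Medium (2 → 3). Not NE.
(Low, High): Country A can switch to High (-2 → 3). Not NE.
(Low, Embargo): Country A can switch to Embargo (2 → 4). Not NE.
(Medium, Free): Country A can switch to Low (-3 → -1). Not NE.
(Medium, Low): Country A gets 5, best alternative 3; Country B gets 5, best alternative 1. No profitable deviation — NE.
(Medium, Medium): Country A can switch to High (3 → 4). Not NE.
(Medium, High): Country A can switch to Low (-4 → -2). Not NE.
(Medium, Embargo): Country A can switch to Low (-1 → 2). Not NE.
(High, Free): Country B can switch to Embargo (3 → 4). Not NE.
(High, Low): Country A can switch to Medium (3 → 5). Not NE.
(High, Medium): Country B can switch to Free (-5 → 3). Not NE.
(The remaining 7 profiles each have a profitable deviation by the same check.)

Pure NE: (Medium, Low)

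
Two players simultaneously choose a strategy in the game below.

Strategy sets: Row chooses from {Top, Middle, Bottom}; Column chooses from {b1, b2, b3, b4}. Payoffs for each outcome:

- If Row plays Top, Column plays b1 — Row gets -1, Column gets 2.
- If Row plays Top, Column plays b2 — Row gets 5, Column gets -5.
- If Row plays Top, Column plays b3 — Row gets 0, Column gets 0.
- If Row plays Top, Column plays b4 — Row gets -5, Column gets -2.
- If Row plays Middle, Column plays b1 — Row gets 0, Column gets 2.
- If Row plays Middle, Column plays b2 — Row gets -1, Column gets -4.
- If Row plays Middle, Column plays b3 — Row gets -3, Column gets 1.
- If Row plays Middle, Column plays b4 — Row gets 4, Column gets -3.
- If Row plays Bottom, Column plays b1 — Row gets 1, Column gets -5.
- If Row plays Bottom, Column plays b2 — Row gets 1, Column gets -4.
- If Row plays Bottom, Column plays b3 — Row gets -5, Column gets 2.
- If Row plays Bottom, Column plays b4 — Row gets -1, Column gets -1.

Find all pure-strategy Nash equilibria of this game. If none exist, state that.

none

(Top, b1): Row can switch to Middle (-1 → 0). Not NE.
(Top, b2): Column can switch to b1 (-5 → 2). Not NE.
(Top, b3): Column can switch to b1 (0 → 2). Not NE.
(Top, b4): Row can switch to Middle (-5 → 4). Not NE.
(Middle, b1): Row can switch to Bottom (0 → 1). Not NE.
(Middle, b2): Row can switch to Top (-1 → 5). Not NE.
(Middle, b3): Row can switch to Top (-3 → 0). Not NE.
(Middle, b4): Column can switch to b1 (-3 → 2). Not NE.
(Bottom, b1): Column can switch to b2 (-5 → -4). Not NE.
(Bottom, b2): Row can switch to Top (1 → 5). Not NE.
(The remaining 2 profiles each have a profitable deviation by the same check.)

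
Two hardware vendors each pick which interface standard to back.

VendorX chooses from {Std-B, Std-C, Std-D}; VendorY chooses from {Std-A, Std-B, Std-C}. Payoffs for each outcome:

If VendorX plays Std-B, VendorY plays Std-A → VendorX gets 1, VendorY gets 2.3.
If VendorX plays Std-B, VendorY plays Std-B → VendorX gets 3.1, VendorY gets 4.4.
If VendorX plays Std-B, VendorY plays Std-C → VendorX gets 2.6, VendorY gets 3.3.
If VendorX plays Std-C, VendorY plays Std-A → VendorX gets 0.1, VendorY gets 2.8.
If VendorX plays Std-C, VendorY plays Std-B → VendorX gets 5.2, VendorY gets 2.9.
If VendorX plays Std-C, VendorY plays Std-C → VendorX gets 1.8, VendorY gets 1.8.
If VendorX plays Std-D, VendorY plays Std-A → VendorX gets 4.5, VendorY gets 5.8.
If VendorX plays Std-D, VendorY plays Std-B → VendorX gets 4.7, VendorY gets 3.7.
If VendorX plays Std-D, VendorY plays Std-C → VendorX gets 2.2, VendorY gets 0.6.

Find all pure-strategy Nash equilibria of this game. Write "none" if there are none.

Mark each player's best response to every combination of opponents' strategies; a profile where every player is best-responding is a pure Nash equilibrium.
VendorX against Std-A: payoffs 1, 0.1, 4.5 → best response Std-D.
VendorX against Std-B: payoffs 3.1, 5.2, 4.7 → best response Std-C.
VendorX against Std-C: payoffs 2.6, 1.8, 2.2 → best response Std-B.
VendorY against Std-B: payoffs 2.3, 4.4, 3.3 → best response Std-B.
VendorY against Std-C: payoffs 2.8, 2.9, 1.8 → best response Std-B.
VendorY against Std-D: payoffs 5.8, 3.7, 0.6 → best response Std-A.
Mutual best responses: (Std-C, Std-B); (Std-D, Std-A).

The pure Nash equilibria are (Std-C, Std-B) and (Std-D, Std-A).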